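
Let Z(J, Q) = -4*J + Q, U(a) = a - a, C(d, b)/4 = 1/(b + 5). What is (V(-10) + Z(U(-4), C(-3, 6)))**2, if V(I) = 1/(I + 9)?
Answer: 49/121 ≈ 0.40496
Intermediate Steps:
C(d, b) = 4/(5 + b) (C(d, b) = 4/(b + 5) = 4/(5 + b))
U(a) = 0
Z(J, Q) = Q - 4*J
V(I) = 1/(9 + I)
(V(-10) + Z(U(-4), C(-3, 6)))**2 = (1/(9 - 10) + (4/(5 + 6) - 4*0))**2 = (1/(-1) + (4/11 + 0))**2 = (-1 + (4*(1/11) + 0))**2 = (-1 + (4/11 + 0))**2 = (-1 + 4/11)**2 = (-7/11)**2 = 49/121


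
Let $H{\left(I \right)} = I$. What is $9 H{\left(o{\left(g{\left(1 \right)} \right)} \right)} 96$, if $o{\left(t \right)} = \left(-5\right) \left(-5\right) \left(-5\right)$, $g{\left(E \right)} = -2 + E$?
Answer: $-108000$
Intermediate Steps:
$o{\left(t \right)} = -125$ ($o{\left(t \right)} = 25 \left(-5\right) = -125$)
$9 H{\left(o{\left(g{\left(1 \right)} \right)} \right)} 96 = 9 \left(-125\right) 96 = \left(-1125\right) 96 = -108000$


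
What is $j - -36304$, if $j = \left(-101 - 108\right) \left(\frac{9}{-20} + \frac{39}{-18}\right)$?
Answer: $\frac{2211053}{60} \approx 36851.0$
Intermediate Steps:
$j = \frac{32813}{60}$ ($j = - 209 \left(9 \left(- \frac{1}{20}\right) + 39 \left(- \frac{1}{18}\right)\right) = - 209 \left(- \frac{9}{20} - \frac{13}{6}\right) = \left(-209\right) \left(- \frac{157}{60}\right) = \frac{32813}{60} \approx 546.88$)
$j - -36304 = \frac{32813}{60} - -36304 = \frac{32813}{60} + 36304 = \frac{2211053}{60}$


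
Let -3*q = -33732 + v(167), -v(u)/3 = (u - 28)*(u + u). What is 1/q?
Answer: 1/57670 ≈ 1.7340e-5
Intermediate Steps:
v(u) = -6*u*(-28 + u) (v(u) = -3*(u - 28)*(u + u) = -3*(-28 + u)*2*u = -6*u*(-28 + u))
q = 57670 (q = -(-33732 + 6*167*(28 - 1*167))/3 = -(-33732 + 6*167*(28 - 167))/3 = -(-33732 + 6*167*(-139))/3 = -(-33732 - 139278)/3 = -1/3*(-173010) = 57670)
1/q = 1/57670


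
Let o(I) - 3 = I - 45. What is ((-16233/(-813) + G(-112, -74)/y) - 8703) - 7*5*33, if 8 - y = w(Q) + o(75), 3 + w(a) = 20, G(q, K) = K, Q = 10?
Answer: -55978220/5691 ≈ -9836.3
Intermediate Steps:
w(a) = 17 (w(a) = -3 + 20 = 17)
o(I) = -42 + I (o(I) = 3 + (I - 45) = 3 + (-45 + I) = -42 + I)
y = -42 (y = 8 - (17 + (-42 + 75)) = 8 - (17 + 33) = 8 - 1*50 = 8 - 50 = -42)
((-16233/(-813) + G(-112, -74)/y) - 8703) - 7*5*33 = ((-16233/(-813) - 74/(-42)) - 8703) - 7*5*33 = ((-16233*(-1/813) - 74*(-1/42)) - 8703) - 35*33 = ((5411/271 + 37/21) - 8703) - 1155 = (123658/5691 - 8703) - 1155 = -49405115/5691 - 1155 = -55978220/5691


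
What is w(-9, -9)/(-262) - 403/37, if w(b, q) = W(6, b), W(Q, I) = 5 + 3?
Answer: -52941/4847 ≈ -10.922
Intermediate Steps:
W(Q, I) = 8
w(b, q) = 8
w(-9, -9)/(-262) - 403/37 = 8/(-262) - 403/37 = 8*(-1/262) - 403*1/37 = -4/131 - 403/37 = -52941/4847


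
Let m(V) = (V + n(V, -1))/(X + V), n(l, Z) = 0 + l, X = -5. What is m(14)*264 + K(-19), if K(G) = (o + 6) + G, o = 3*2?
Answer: 2443/3 ≈ 814.33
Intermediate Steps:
o = 6
K(G) = 12 + G (K(G) = (6 + 6) + G = 12 + G)
n(l, Z) = l
m(V) = 2*V/(-5 + V) (m(V) = (V + V)/(-5 + V) = (2*V)/(-5 + V) = 2*V/(-5 + V))
m(14)*264 + K(-19) = (2*14/(-5 + 14))*264 + (12 - 19) = (2*14/9)*264 - 7 = (2*14*(⅑))*264 - 7 = (28/9)*264 - 7 = 2464/3 - 7 = 2443/3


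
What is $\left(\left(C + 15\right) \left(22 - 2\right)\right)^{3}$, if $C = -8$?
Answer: $2744000$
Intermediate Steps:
$\left(\left(C + 15\right) \left(22 - 2\right)\right)^{3} = \left(\left(-8 + 15\right) \left(22 - 2\right)\right)^{3} = \left(7 \cdot 20\right)^{3} = 140^{3} = 2744000$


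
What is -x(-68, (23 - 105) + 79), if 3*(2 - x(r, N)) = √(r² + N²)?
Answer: -2 + √4633/3 ≈ 20.689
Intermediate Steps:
x(r, N) = 2 - √(N² + r²)/3 (x(r, N) = 2 - √(r² + N²)/3 = 2 - √(N² + r²)/3)
-x(-68, (23 - 105) + 79) = -(2 - √(((23 - 105) + 79)² + (-68)²)/3) = -(2 - √((-82 + 79)² + 4624)/3) = -(2 - √((-3)² + 4624)/3) = -(2 - √(9 + 4624)/3) = -(2 - √4633/3) = -2 + √4633/3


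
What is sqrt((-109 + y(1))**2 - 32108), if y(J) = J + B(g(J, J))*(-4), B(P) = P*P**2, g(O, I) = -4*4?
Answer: 2*sqrt(66219017) ≈ 16275.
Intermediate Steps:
g(O, I) = -16
B(P) = P**3
y(J) = 16384 + J (y(J) = J + (-16)**3*(-4) = J - 4096*(-4) = J + 16384 = 16384 + J)
sqrt((-109 + y(1))**2 - 32108) = sqrt((-109 + (16384 + 1))**2 - 32108) = sqrt((-109 + 16385)**2 - 32108) = sqrt(16276**2 - 32108) = sqrt(264908176 - 32108) = sqrt(264876068) = 2*sqrt(66219017)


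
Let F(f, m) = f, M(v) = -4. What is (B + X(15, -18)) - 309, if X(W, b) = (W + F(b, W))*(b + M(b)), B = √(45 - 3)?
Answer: -243 + √42 ≈ -236.52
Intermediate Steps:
B = √42 ≈ 6.4807
X(W, b) = (-4 + b)*(W + b) (X(W, b) = (W + b)*(b - 4) = (W + b)*(-4 + b) = (-4 + b)*(W + b))
(B + X(15, -18)) - 309 = (√42 + ((-18)² - 4*15 - 4*(-18) + 15*(-18))) - 309 = (√42 + (324 - 60 + 72 - 270)) - 309 = (√42 + 66) - 309 = (66 + √42) - 309 = -243 + √42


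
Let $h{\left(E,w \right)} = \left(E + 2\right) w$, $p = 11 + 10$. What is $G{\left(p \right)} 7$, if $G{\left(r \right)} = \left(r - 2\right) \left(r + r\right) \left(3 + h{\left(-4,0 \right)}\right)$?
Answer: $16758$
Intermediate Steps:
$p = 21$
$h{\left(E,w \right)} = w \left(2 + E\right)$ ($h{\left(E,w \right)} = \left(2 + E\right) w = w \left(2 + E\right)$)
$G{\left(r \right)} = 6 r \left(-2 + r\right)$ ($G{\left(r \right)} = \left(r - 2\right) \left(r + r\right) \left(3 + 0 \left(2 - 4\right)\right) = \left(-2 + r\right) 2 r \left(3 + 0 \left(-2\right)\right) = 2 r \left(-2 + r\right) \left(3 + 0\right) = 2 r \left(-2 + r\right) 3 = 6 r \left(-2 + r\right)$)
$G{\left(p \right)} 7 = 6 \cdot 21 \left(-2 + 21\right) 7 = 6 \cdot 21 \cdot 19 \cdot 7 = 2394 \cdot 7 = 16758$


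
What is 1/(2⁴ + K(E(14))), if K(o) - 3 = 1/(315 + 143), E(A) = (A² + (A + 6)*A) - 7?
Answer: 458/8703 ≈ 0.052626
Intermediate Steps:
E(A) = -7 + A² + A*(6 + A) (E(A) = (A² + (6 + A)*A) - 7 = (A² + A*(6 + A)) - 7 = -7 + A² + A*(6 + A))
K(o) = 1375/458 (K(o) = 3 + 1/(315 + 143) = 3 + 1/458 = 1375/458)
1/(2⁴ + K(E(14))) = 1/(2⁴ + 1375/458) = 1/(16 + 1375/458) = 1/(8703/458) = 458/8703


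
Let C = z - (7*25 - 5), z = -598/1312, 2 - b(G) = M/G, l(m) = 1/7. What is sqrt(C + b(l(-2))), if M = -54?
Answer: sqrt(5635901)/164 ≈ 14.476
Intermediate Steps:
l(m) = 1/7
b(G) = 2 + 54/G (b(G) = 2 - (-54)/G = 2 + 54/G)
z = -299/656 (z = -598*1/1312 = -299/656 ≈ -0.45579)
C = -111819/656 (C = -299/656 - (7*25 - 5) = -299/656 - (175 - 5) = -299/656 - 1*170 = -299/656 - 170 = -111819/656 ≈ -170.46)
sqrt(C + b(l(-2))) = sqrt(-111819/656 + (2 + 54/(1/7))) = sqrt(-111819/656 + (2 + 54*7)) = sqrt(-111819/656 + (2 + 378)) = sqrt(-111819/656 + 380) = sqrt(137461/656) = sqrt(5635901)/164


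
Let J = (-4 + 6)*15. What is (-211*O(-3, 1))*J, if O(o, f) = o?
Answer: 18990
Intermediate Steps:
J = 30 (J = 2*15 = 30)
(-211*O(-3, 1))*J = -211*(-3)*30 = 633*30 = 18990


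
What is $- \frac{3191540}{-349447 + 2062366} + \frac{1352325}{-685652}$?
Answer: $- \frac{4504708970755}{1174466338188} \approx -3.8355$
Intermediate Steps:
$- \frac{3191540}{-349447 + 2062366} + \frac{1352325}{-685652} = - \frac{3191540}{1712919} + 1352325 \left(- \frac{1}{685652}\right) = \left(-3191540\right) \frac{1}{1712919} - \frac{1352325}{685652} = - \frac{3191540}{1712919} - \frac{1352325}{685652} = - \frac{4504708970755}{1174466338188}$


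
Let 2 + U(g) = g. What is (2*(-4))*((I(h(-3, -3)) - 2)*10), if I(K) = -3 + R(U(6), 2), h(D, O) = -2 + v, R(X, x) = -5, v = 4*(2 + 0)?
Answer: 800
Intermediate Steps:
v = 8 (v = 4*2 = 8)
U(g) = -2 + g
h(D, O) = 6 (h(D, O) = -2 + 8 = 6)
I(K) = -8 (I(K) = -3 - 5 = -8)
(2*(-4))*((I(h(-3, -3)) - 2)*10) = (2*(-4))*((-8 - 2)*10) = -(-80)*10 = -8*(-100) = 800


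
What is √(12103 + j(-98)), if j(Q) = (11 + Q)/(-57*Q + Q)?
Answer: √464948239/196 ≈ 110.01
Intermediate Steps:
j(Q) = -(11 + Q)/(56*Q) (j(Q) = (11 + Q)/((-56*Q)) = (11 + Q)*(-1/(56*Q)) = -(11 + Q)/(56*Q))
√(12103 + j(-98)) = √(12103 + (1/56)*(-11 - 1*(-98))/(-98)) = √(12103 + (1/56)*(-1/98)*(-11 + 98)) = √(12103 + (1/56)*(-1/98)*87) = √(12103 - 87/5488) = √(66421177/5488) = √464948239/196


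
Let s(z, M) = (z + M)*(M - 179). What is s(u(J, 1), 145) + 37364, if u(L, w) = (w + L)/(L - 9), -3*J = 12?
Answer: 421540/13 ≈ 32426.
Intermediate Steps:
J = -4 (J = -1/3*12 = -4)
u(L, w) = (L + w)/(-9 + L)
s(z, M) = (-179 + M)*(M + z) (s(z, M) = (M + z)*(-179 + M) = (-179 + M)*(M + z))
s(u(J, 1), 145) + 37364 = (145**2 - 179*145 - 179*(-4 + 1)/(-9 - 4) + 145*((-4 + 1)/(-9 - 4))) + 37364 = (21025 - 25955 - 179*(-3)/(-13) + 145*(-3/(-13))) + 37364 = (21025 - 25955 - (-179)*(-3)/13 + 145*(-1/13*(-3))) + 37364 = (21025 - 25955 - 179*3/13 + 145*(3/13)) + 37364 = (21025 - 25955 - 537/13 + 435/13) + 37364 = -64192/13 + 37364 = 421540/13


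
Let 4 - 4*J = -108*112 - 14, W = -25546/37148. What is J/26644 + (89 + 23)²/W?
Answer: -12415613971667/680647624 ≈ -18241.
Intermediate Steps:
W = -12773/18574 (W = -25546*1/37148 = -12773/18574 ≈ -0.68768)
J = 6057/2 (J = 1 - (-108*112 - 14)/4 = 1 - (-12096 - 14)/4 = 1 - ¼*(-12110) = 1 + 6055/2 = 6057/2 ≈ 3028.5)
J/26644 + (89 + 23)²/W = (6057/2)/26644 + (89 + 23)²/(-12773/18574) = (6057/2)*(1/26644) + 112²*(-18574/12773) = 6057/53288 + 12544*(-18574/12773) = 6057/53288 - 232992256/12773 = -12415613971667/680647624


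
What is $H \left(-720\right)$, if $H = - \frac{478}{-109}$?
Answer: $- \frac{344160}{109} \approx -3157.4$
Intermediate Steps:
$H = \frac{478}{109}$ ($H = \left(-478\right) \left(- \frac{1}{109}\right) = \frac{478}{109} \approx 4.3853$)
$H \left(-720\right) = \frac{478}{109} \left(-720\right) = - \frac{344160}{109}$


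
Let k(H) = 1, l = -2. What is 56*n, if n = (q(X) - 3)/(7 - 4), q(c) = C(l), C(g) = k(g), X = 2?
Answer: -112/3 ≈ -37.333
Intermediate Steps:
C(g) = 1
q(c) = 1
n = -2/3 (n = (1 - 3)/(7 - 4) = -2/3 ≈ -0.66667)
56*n = 56*(-2/3) = -112/3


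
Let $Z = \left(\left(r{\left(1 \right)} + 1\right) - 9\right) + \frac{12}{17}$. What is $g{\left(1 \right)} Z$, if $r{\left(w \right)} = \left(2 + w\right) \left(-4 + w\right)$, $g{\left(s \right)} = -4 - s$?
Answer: $\frac{1385}{17} \approx 81.471$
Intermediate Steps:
$r{\left(w \right)} = \left(-4 + w\right) \left(2 + w\right)$
$Z = - \frac{277}{17}$ ($Z = \left(\left(\left(-8 + 1^{2} - 2\right) + 1\right) - 9\right) + \frac{12}{17} = \left(\left(\left(-8 + 1 - 2\right) + 1\right) - 9\right) + 12 \cdot \frac{1}{17} = \left(\left(-9 + 1\right) - 9\right) + \frac{12}{17} = \left(-8 - 9\right) + \frac{12}{17} = -17 + \frac{12}{17} = - \frac{277}{17} \approx -16.294$)
$g{\left(1 \right)} Z = \left(-4 - 1\right) \left(- \frac{277}{17}\right) = \left(-5\right) \left(- \frac{277}{17}\right) = \frac{1385}{17}$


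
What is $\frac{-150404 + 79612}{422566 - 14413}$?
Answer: $- \frac{70792}{408153} \approx -0.17344$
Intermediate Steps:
$\frac{-150404 + 79612}{422566 - 14413} = - \frac{70792}{408153}$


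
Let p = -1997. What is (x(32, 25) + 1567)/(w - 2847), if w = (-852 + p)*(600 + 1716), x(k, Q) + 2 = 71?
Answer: -1636/6601131 ≈ -0.00024784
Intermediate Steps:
x(k, Q) = 69 (x(k, Q) = -2 + 71 = 69)
w = -6598284 (w = (-852 - 1997)*(600 + 1716) = -2849*2316 = -6598284)
(x(32, 25) + 1567)/(w - 2847) = (69 + 1567)/(-6598284 - 2847) = 1636/(-6601131) = 1636*(-1/6601131) = -1636/6601131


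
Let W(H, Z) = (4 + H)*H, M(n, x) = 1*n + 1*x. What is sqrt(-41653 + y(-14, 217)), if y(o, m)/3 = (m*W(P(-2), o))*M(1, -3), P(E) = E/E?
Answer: I*sqrt(48163) ≈ 219.46*I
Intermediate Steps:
M(n, x) = n + x
P(E) = 1
W(H, Z) = H*(4 + H)
y(o, m) = -30*m (y(o, m) = 3*((m*(1*(4 + 1)))*(1 - 3)) = 3*((m*(1*5))*(-2)) = 3*((m*5)*(-2)) = 3*((5*m)*(-2)) = 3*(-10*m) = -30*m)
sqrt(-41653 + y(-14, 217)) = sqrt(-41653 - 30*217) = sqrt(-41653 - 6510) = sqrt(-48163) = I*sqrt(48163)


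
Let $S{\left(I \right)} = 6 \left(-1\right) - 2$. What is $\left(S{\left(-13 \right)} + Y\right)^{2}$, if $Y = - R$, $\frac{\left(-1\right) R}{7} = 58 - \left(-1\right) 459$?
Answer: $13039321$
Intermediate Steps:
$R = -3619$ ($R = - 7 \left(58 - \left(-1\right) 459\right) = - 7 \left(58 - -459\right) = - 7 \left(58 + 459\right) = \left(-7\right) 517 = -3619$)
$S{\left(I \right)} = -8$ ($S{\left(I \right)} = -6 - 2 = -8$)
$Y = 3619$ ($Y = \left(-1\right) \left(-3619\right) = 3619$)
$\left(S{\left(-13 \right)} + Y\right)^{2} = \left(-8 + 3619\right)^{2} = 3611^{2} = 13039321$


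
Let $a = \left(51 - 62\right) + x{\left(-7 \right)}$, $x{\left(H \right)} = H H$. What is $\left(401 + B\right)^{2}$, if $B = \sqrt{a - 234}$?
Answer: $160605 + 11228 i \approx 1.6061 \cdot 10^{5} + 11228.0 i$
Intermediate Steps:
$x{\left(H \right)} = H^{2}$
$a = 38$ ($a = \left(51 - 62\right) + \left(-7\right)^{2} = -11 + 49 = 38$)
$B = 14 i$ ($B = \sqrt{38 - 234} = \sqrt{-196} = 14 i \approx 14.0 i$)
$\left(401 + B\right)^{2} = \left(401 + 14 i\right)^{2}$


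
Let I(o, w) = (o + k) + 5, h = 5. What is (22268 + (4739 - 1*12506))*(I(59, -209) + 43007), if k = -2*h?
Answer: 624427561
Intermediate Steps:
k = -10 (k = -2*5 = -10)
I(o, w) = -5 + o (I(o, w) = (o - 10) + 5 = (-10 + o) + 5 = -5 + o)
(22268 + (4739 - 1*12506))*(I(59, -209) + 43007) = (22268 + (4739 - 1*12506))*((-5 + 59) + 43007) = (22268 + (4739 - 12506))*(54 + 43007) = (22268 - 7767)*43061 = 14501*43061 = 624427561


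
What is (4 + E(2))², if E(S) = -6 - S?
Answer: 16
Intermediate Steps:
(4 + E(2))² = (4 + (-6 - 1*2))² = (4 + (-6 - 2))² = (4 - 8)² = (-4)² = 16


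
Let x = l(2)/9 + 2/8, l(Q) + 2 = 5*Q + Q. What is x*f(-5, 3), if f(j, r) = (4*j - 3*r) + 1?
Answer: -343/9 ≈ -38.111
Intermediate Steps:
f(j, r) = 1 - 3*r + 4*j (f(j, r) = (-3*r + 4*j) + 1 = 1 - 3*r + 4*j)
l(Q) = -2 + 6*Q (l(Q) = -2 + (5*Q + Q) = -2 + 6*Q)
x = 49/36 (x = (-2 + 6*2)/9 + 2/8 = (-2 + 12)*(1/9) + 2*(1/8) = 10*(1/9) + 1/4 = 10/9 + 1/4 = 49/36 ≈ 1.3611)
x*f(-5, 3) = 49*(1 - 3*3 + 4*(-5))/36 = 49*(1 - 9 - 20)/36 = (49/36)*(-28) = -343/9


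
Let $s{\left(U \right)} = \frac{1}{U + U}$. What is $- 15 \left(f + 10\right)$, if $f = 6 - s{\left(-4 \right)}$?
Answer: $- \frac{1935}{8} \approx -241.88$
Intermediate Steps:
$s{\left(U \right)} = \frac{1}{2 U}$
$f = \frac{49}{8}$ ($f = 6 - \frac{1}{2 \left(-4\right)} = 6 - \frac{1}{2} \left(- \frac{1}{4}\right) = 6 - - \frac{1}{8} = 6 + \frac{1}{8} = \frac{49}{8} \approx 6.125$)
$- 15 \left(f + 10\right) = - 15 \left(\frac{49}{8} + 10\right) = \left(-15\right) \frac{129}{8} = - \frac{1935}{8}$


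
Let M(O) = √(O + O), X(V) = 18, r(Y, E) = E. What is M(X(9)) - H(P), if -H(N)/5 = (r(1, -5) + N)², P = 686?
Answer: 2318811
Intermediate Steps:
H(N) = -5*(-5 + N)²
M(O) = √2*√O (M(O) = √(2*O) = √2*√O)
M(X(9)) - H(P) = √2*√18 - (-5)*(-5 + 686)² = √2*(3*√2) - (-5)*681² = 6 - (-5)*463761 = 6 - 1*(-2318805) = 6 + 2318805 = 2318811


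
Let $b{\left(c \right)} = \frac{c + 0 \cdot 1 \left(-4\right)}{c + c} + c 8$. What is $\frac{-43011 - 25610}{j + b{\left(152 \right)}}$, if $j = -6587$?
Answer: $\frac{137242}{10741} \approx 12.777$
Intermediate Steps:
$b{\left(c \right)} = \frac{1}{2} + 8 c$ ($b{\left(c \right)} = \frac{c + 0 \left(-4\right)}{2 c} + 8 c = \left(c + 0\right) \frac{1}{2 c} + 8 c = c \frac{1}{2 c} + 8 c = \frac{1}{2} + 8 c$)
$\frac{-43011 - 25610}{j + b{\left(152 \right)}} = \frac{-43011 - 25610}{-6587 + \left(\frac{1}{2} + 8 \cdot 152\right)} = - \frac{68621}{-6587 + \left(\frac{1}{2} + 1216\right)} = - \frac{68621}{-6587 + \frac{2433}{2}} = - \frac{68621}{- \frac{10741}{2}} = \left(-68621\right) \left(- \frac{2}{10741}\right) = \frac{137242}{10741}$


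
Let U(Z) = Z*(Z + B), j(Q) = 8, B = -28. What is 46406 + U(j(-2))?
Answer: 46246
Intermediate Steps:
U(Z) = Z*(-28 + Z) (U(Z) = Z*(Z - 28) = Z*(-28 + Z))
46406 + U(j(-2)) = 46406 + 8*(-28 + 8) = 46406 + 8*(-20) = 46406 - 160 = 46246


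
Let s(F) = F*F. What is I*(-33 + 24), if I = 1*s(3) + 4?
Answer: -117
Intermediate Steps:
s(F) = F²
I = 13 (I = 1*3² + 4 = 1*9 + 4 = 9 + 4 = 13)
I*(-33 + 24) = 13*(-33 + 24) = 13*(-9) = -117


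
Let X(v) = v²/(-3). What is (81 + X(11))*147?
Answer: 5978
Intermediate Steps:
X(v) = -v²/3 (X(v) = v²*(-⅓) = -v²/3)
(81 + X(11))*147 = (81 - ⅓*11²)*147 = (81 - ⅓*121)*147 = (81 - 121/3)*147 = (122/3)*147 = 5978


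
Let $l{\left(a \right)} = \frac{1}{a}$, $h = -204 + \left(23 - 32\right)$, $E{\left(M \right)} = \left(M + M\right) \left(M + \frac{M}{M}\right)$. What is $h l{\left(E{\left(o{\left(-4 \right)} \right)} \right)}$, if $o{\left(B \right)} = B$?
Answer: $- \frac{71}{8} \approx -8.875$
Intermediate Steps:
$E{\left(M \right)} = 2 M \left(1 + M\right)$ ($E{\left(M \right)} = 2 M \left(M + 1\right) = 2 M \left(1 + M\right)$)
$h = -213$ ($h = -204 - 9 = -213$)
$h l{\left(E{\left(o{\left(-4 \right)} \right)} \right)} = - \frac{213}{2 \left(-4\right) \left(1 - 4\right)} = - \frac{213}{2 \left(-4\right) \left(-3\right)} = - \frac{213}{24} = \left(-213\right) \frac{1}{24} = - \frac{71}{8}$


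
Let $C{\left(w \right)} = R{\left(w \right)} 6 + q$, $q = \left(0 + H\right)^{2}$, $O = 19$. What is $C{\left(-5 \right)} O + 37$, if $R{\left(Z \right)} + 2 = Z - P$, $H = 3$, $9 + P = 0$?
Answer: $436$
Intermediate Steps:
$P = -9$ ($P = -9 + 0 = -9$)
$R{\left(Z \right)} = 7 + Z$ ($R{\left(Z \right)} = -2 + \left(Z - -9\right) = -2 + \left(Z + 9\right) = -2 + \left(9 + Z\right) = 7 + Z$)
$q = 9$ ($q = \left(0 + 3\right)^{2} = 3^{2} = 9$)
$C{\left(w \right)} = 51 + 6 w$ ($C{\left(w \right)} = \left(7 + w\right) 6 + 9 = \left(42 + 6 w\right) + 9 = 51 + 6 w$)
$C{\left(-5 \right)} O + 37 = \left(51 + 6 \left(-5\right)\right) 19 + 37 = \left(51 - 30\right) 19 + 37 = 21 \cdot 19 + 37 = 399 + 37 = 436$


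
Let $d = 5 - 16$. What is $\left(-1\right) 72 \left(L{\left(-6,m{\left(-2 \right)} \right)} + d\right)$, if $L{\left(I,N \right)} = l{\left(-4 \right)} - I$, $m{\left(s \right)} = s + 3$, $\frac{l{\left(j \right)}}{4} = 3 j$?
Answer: $3816$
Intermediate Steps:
$l{\left(j \right)} = 12 j$ ($l{\left(j \right)} = 4 \cdot 3 j = 12 j$)
$m{\left(s \right)} = 3 + s$
$L{\left(I,N \right)} = -48 - I$ ($L{\left(I,N \right)} = 12 \left(-4\right) - I = -48 - I$)
$d = -11$ ($d = 5 - 16 = -11$)
$\left(-1\right) 72 \left(L{\left(-6,m{\left(-2 \right)} \right)} + d\right) = \left(-1\right) 72 \left(\left(-48 - -6\right) - 11\right) = - 72 \left(\left(-48 + 6\right) - 11\right) = - 72 \left(-42 - 11\right) = \left(-72\right) \left(-53\right) = 3816$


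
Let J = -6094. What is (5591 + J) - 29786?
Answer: -30289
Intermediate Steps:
(5591 + J) - 29786 = (5591 - 6094) - 29786 = -503 - 29786 = -30289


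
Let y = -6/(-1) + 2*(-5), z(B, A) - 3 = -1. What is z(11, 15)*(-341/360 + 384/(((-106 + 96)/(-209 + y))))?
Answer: 2944171/180 ≈ 16357.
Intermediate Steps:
z(B, A) = 2 (z(B, A) = 3 - 1 = 2)
y = -4 (y = -6*(-1) - 10 = 6 - 10 = -4)
z(11, 15)*(-341/360 + 384/(((-106 + 96)/(-209 + y)))) = 2*(-341/360 + 384/(((-106 + 96)/(-209 - 4)))) = 2*(-341*1/360 + 384/((-10/(-213)))) = 2*(-341/360 + 384/((-10*(-1/213)))) = 2*(-341/360 + 384/(10/213)) = 2*(-341/360 + 384*(213/10)) = 2*(-341/360 + 40896/5) = 2*(2944171/360) = 2944171/180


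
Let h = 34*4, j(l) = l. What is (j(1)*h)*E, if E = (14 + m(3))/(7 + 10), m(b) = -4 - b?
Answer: 56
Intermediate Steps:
h = 136
E = 7/17 (E = (14 + (-4 - 1*3))/(7 + 10) = (14 + (-4 - 3))/17 = (14 - 7)*(1/17) = 7*(1/17) = 7/17 ≈ 0.41176)
(j(1)*h)*E = (1*136)*(7/17) = 136*(7/17) = 56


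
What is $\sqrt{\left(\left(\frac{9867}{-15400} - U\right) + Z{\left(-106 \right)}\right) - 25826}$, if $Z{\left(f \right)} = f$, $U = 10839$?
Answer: $\frac{33 i \sqrt{661822}}{140} \approx 191.76 i$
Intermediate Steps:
$\sqrt{\left(\left(\frac{9867}{-15400} - U\right) + Z{\left(-106 \right)}\right) - 25826} = \sqrt{\left(\left(\frac{9867}{-15400} - 10839\right) - 106\right) - 25826} = \sqrt{\left(\left(9867 \left(- \frac{1}{15400}\right) - 10839\right) - 106\right) - 25826} = \sqrt{\left(\left(- \frac{897}{1400} - 10839\right) - 106\right) - 25826} = \sqrt{\left(- \frac{15175497}{1400} - 106\right) - 25826} = \sqrt{- \frac{15323897}{1400} - 25826} = \sqrt{- \frac{51480297}{1400}} = \frac{33 i \sqrt{661822}}{140}$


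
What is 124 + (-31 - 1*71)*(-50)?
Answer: 5224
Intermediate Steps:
124 + (-31 - 1*71)*(-50) = 124 + (-31 - 71)*(-50) = 124 - 102*(-50) = 124 + 5100 = 5224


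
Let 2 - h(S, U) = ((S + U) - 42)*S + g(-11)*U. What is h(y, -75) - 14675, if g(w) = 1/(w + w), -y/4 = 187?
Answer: -14557321/22 ≈ -6.6170e+5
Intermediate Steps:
y = -748 (y = -4*187 = -748)
g(w) = 1/(2*w)
h(S, U) = 2 + U/22 - S*(-42 + S + U) (h(S, U) = 2 - (((S + U) - 42)*S + ((½)/(-11))*U) = 2 - ((-42 + S + U)*S + ((½)*(-1/11))*U) = 2 - (S*(-42 + S + U) - U/22) = 2 - (-U/22 + S*(-42 + S + U)) = 2 + (U/22 - S*(-42 + S + U)) = 2 + U/22 - S*(-42 + S + U))
h(y, -75) - 14675 = (2 - 1*(-748)² + 42*(-748) + (1/22)*(-75) - 1*(-748)*(-75)) - 14675 = (2 - 1*559504 - 31416 - 75/22 - 56100) - 14675 = (2 - 559504 - 31416 - 75/22 - 56100) - 14675 = -14234471/22 - 14675 = -14557321/22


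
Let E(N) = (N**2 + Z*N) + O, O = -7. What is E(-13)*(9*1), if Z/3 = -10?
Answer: 4968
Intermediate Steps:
Z = -30 (Z = 3*(-10) = -30)
E(N) = -7 + N**2 - 30*N (E(N) = (N**2 - 30*N) - 7 = -7 + N**2 - 30*N)
E(-13)*(9*1) = (-7 + (-13)**2 - 30*(-13))*(9*1) = (-7 + 169 + 390)*9 = 552*9 = 4968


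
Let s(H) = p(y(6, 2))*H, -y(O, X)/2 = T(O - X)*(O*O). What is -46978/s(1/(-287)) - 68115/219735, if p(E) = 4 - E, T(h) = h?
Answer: 5197540559/112566 ≈ 46173.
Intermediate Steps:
y(O, X) = -2*O²*(O - X) (y(O, X) = -2*(O - X)*O*O = -2*(O - X)*O² = -2*O²*(O - X))
s(H) = 292*H (s(H) = (4 - 2*6²*(2 - 1*6))*H = (4 - 2*36*(2 - 6))*H = (4 - 2*36*(-4))*H = (4 - 1*(-288))*H = (4 + 288)*H = 292*H)
-46978/s(1/(-287)) - 68115/219735 = -46978/(292/(-287)) - 68115/219735 = -46978/(292*(-1/287)) - 68115*1/219735 = -46978/(-292/287) - 239/771 = -46978*(-287/292) - 239/771 = 6741343/146 - 239/771 = 5197540559/112566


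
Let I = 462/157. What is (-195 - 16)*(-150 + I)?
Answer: 4871568/157 ≈ 31029.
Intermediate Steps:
I = 462/157 (I = 462*(1/157) = 462/157 ≈ 2.9427)
(-195 - 16)*(-150 + I) = (-195 - 16)*(-150 + 462/157) = -211*(-23088/157) = 4871568/157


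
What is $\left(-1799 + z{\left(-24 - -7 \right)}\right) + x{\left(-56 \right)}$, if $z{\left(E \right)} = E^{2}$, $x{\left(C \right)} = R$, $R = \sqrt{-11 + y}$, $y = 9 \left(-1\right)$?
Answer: $-1510 + 2 i \sqrt{5} \approx -1510.0 + 4.4721 i$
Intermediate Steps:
$y = -9$
$R = 2 i \sqrt{5}$ ($R = \sqrt{-11 - 9} = \sqrt{-20} = 2 i \sqrt{5} \approx 4.4721 i$)
$x{\left(C \right)} = 2 i \sqrt{5}$
$\left(-1799 + z{\left(-24 - -7 \right)}\right) + x{\left(-56 \right)} = \left(-1799 + \left(-24 - -7\right)^{2}\right) + 2 i \sqrt{5} = \left(-1799 + \left(-24 + 7\right)^{2}\right) + 2 i \sqrt{5} = \left(-1799 + \left(-17\right)^{2}\right) + 2 i \sqrt{5} = \left(-1799 + 289\right) + 2 i \sqrt{5} = -1510 + 2 i \sqrt{5}$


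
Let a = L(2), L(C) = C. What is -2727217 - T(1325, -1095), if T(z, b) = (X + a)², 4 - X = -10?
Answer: -2727473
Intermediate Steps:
a = 2
X = 14 (X = 4 - 1*(-10) = 4 + 10 = 14)
T(z, b) = 256 (T(z, b) = (14 + 2)² = 16² = 256)
-2727217 - T(1325, -1095) = -2727217 - 1*256 = -2727217 - 256 = -2727473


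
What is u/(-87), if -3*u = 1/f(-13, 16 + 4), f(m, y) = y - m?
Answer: 1/8613 ≈ 0.00011610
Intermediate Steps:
u = -1/99 (u = -1/(3*((16 + 4) - 1*(-13))) = -1/(3*(20 + 13)) = -⅓/33 = -⅓*1/33 = -1/99 ≈ -0.010101)
u/(-87) = -1/99/(-87) = -1/99*(-1/87) = 1/8613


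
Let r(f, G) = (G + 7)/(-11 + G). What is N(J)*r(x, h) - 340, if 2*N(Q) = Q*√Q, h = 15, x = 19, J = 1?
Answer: -1349/4 ≈ -337.25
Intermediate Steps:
r(f, G) = (7 + G)/(-11 + G)
N(Q) = Q^(3/2)/2 (N(Q) = (Q*√Q)/2 = Q^(3/2)/2)
N(J)*r(x, h) - 340 = (1^(3/2)/2)*((7 + 15)/(-11 + 15)) - 340 = ((½)*1)*(22/4) - 340 = ((¼)*22)/2 - 340 = (½)*(11/2) - 340 = 11/4 - 340 = -1349/4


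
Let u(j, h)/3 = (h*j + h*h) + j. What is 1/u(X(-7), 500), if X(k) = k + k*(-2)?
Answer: 1/760521 ≈ 1.3149e-6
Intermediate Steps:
X(k) = -k (X(k) = k - 2*k = -k)
u(j, h) = 3*j + 3*h**2 + 3*h*j (u(j, h) = 3*((h*j + h*h) + j) = 3*((h*j + h**2) + j) = 3*((h**2 + h*j) + j) = 3*(j + h**2 + h*j) = 3*j + 3*h**2 + 3*h*j)
1/u(X(-7), 500) = 1/(3*(-1*(-7)) + 3*500**2 + 3*500*(-1*(-7))) = 1/(3*7 + 3*250000 + 3*500*7) = 1/(21 + 750000 + 10500) = 1/760521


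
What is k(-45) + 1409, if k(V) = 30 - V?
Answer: 1484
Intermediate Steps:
k(-45) + 1409 = (30 - 1*(-45)) + 1409 = (30 + 45) + 1409 = 75 + 1409 = 1484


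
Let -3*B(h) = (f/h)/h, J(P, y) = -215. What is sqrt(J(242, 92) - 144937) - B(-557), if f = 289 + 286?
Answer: 575/930747 + 144*I*sqrt(7) ≈ 0.00061778 + 380.99*I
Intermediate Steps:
f = 575
B(h) = -575/(3*h**2) (B(h) = -575/h/(3*h) = -575/(3*h**2))
sqrt(J(242, 92) - 144937) - B(-557) = sqrt(-215 - 144937) - (-575)/(3*(-557)**2) = sqrt(-145152) - (-575)/(3*310249) = 144*I*sqrt(7) - 1*(-575/930747) = 144*I*sqrt(7) + 575/930747 = 575/930747 + 144*I*sqrt(7)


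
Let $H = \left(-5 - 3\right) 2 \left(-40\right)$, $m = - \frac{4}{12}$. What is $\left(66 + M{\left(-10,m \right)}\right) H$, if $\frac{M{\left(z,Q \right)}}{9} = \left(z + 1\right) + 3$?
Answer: $7680$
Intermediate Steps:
$m = - \frac{1}{3}$ ($m = \left(-4\right) \frac{1}{12} = - \frac{1}{3} \approx -0.33333$)
$H = 640$ ($H = \left(-8\right) 2 \left(-40\right) = \left(-16\right) \left(-40\right) = 640$)
$M{\left(z,Q \right)} = 36 + 9 z$ ($M{\left(z,Q \right)} = 9 \left(\left(z + 1\right) + 3\right) = 9 \left(\left(1 + z\right) + 3\right) = 9 \left(4 + z\right) = 36 + 9 z$)
$\left(66 + M{\left(-10,m \right)}\right) H = \left(66 + \left(36 + 9 \left(-10\right)\right)\right) 640 = \left(66 + \left(36 - 90\right)\right) 640 = \left(66 - 54\right) 640 = 12 \cdot 640 = 7680$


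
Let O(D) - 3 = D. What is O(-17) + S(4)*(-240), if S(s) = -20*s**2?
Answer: 76786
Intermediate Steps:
O(D) = 3 + D
O(-17) + S(4)*(-240) = (3 - 17) - 20*4**2*(-240) = -14 - 20*16*(-240) = -14 - 320*(-240) = -14 + 76800 = 76786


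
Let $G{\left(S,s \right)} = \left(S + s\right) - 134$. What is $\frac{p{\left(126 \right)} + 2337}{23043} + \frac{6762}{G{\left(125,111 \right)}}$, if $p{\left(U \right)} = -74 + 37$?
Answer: $\frac{26008561}{391731} \approx 66.394$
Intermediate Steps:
$p{\left(U \right)} = -37$
$G{\left(S,s \right)} = -134 + S + s$
$\frac{p{\left(126 \right)} + 2337}{23043} + \frac{6762}{G{\left(125,111 \right)}} = \frac{-37 + 2337}{23043} + \frac{6762}{-134 + 125 + 111} = 2300 \cdot \frac{1}{23043} + \frac{6762}{102} = \frac{2300}{23043} + 6762 \cdot \frac{1}{102} = \frac{2300}{23043} + \frac{1127}{17} = \frac{26008561}{391731}$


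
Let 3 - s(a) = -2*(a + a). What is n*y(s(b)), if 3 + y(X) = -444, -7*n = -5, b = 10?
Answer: -2235/7 ≈ -319.29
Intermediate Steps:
n = 5/7 (n = -⅐*(-5) = 5/7 ≈ 0.71429)
s(a) = 3 + 4*a (s(a) = 3 - (-2)*(a + a) = 3 - (-2)*2*a = 3 - (-4)*a = 3 + 4*a)
y(X) = -447 (y(X) = -3 - 444 = -447)
n*y(s(b)) = (5/7)*(-447) = -2235/7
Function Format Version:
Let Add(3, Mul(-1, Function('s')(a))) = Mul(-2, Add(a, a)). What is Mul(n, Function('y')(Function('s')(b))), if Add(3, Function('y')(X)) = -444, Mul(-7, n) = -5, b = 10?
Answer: Rational(-2235, 7) ≈ -319.29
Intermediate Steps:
n = Rational(5, 7) (n = Mul(Rational(-1, 7), -5) = Rational(5, 7) ≈ 0.71429)
Function('s')(a) = Add(3, Mul(4, a)) (Function('s')(a) = Add(3, Mul(-1, Mul(-2, Add(a, a)))) = Add(3, Mul(-1, Mul(-2, Mul(2, a)))) = Add(3, Mul(-1, Mul(-4, a))) = Add(3, Mul(4, a)))
Function('y')(X) = -447 (Function('y')(X) = Add(-3, -444) = -447)
Mul(n, Function('y')(Function('s')(b))) = Mul(Rational(5, 7), -447) = Rational(-2235, 7)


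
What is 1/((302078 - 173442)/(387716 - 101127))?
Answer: 286589/128636 ≈ 2.2279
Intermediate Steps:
1/((302078 - 173442)/(387716 - 101127)) = 1/(128636/286589) = 286589/128636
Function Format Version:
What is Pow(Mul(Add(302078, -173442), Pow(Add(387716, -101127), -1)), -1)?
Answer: Rational(286589, 128636) ≈ 2.2279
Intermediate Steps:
Pow(Mul(Add(302078, -173442), Pow(Add(387716, -101127), -1)), -1) = Pow(Mul(128636, Pow(286589, -1)), -1) = Pow(Mul(128636, Rational(1, 286589)), -1) = Pow(Rational(128636, 286589), -1) = Rational(286589, 128636)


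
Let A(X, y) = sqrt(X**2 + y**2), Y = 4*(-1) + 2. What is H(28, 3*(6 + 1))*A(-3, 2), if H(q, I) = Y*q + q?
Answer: -28*sqrt(13) ≈ -100.96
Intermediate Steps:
Y = -2 (Y = -4 + 2 = -2)
H(q, I) = -q (H(q, I) = -2*q + q = -q)
H(28, 3*(6 + 1))*A(-3, 2) = (-1*28)*sqrt((-3)**2 + 2**2) = -28*sqrt(9 + 4) = -28*sqrt(13)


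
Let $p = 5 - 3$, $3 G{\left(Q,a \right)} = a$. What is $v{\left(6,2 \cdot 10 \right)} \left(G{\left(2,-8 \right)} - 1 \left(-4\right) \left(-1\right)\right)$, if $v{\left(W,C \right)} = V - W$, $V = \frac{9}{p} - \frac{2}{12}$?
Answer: $\frac{100}{9} \approx 11.111$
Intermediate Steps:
$G{\left(Q,a \right)} = \frac{a}{3}$
$p = 2$ ($p = 5 - 3 = 2$)
$V = \frac{13}{3}$ ($V = \frac{9}{2} - \frac{2}{12} = 9 \cdot \frac{1}{2} - \frac{1}{6} = \frac{9}{2} - \frac{1}{6} = \frac{13}{3} \approx 4.3333$)
$v{\left(W,C \right)} = \frac{13}{3} - W$
$v{\left(6,2 \cdot 10 \right)} \left(G{\left(2,-8 \right)} - 1 \left(-4\right) \left(-1\right)\right) = \left(\frac{13}{3} - 6\right) \left(\frac{1}{3} \left(-8\right) - 1 \left(-4\right) \left(-1\right)\right) = \left(\frac{13}{3} - 6\right) \left(- \frac{8}{3} - \left(-4\right) \left(-1\right)\right) = - \frac{5 \left(- \frac{8}{3} - 4\right)}{3} = \left(- \frac{5}{3}\right) \left(- \frac{20}{3}\right) = \frac{100}{9}$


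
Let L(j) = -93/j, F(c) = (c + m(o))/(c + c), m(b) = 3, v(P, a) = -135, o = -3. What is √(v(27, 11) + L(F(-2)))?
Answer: √237 ≈ 15.395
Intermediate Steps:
F(c) = (3 + c)/(2*c) (F(c) = (c + 3)/(c + c) = (3 + c)/((2*c)) = (3 + c)*(1/(2*c)) = (3 + c)/(2*c))
√(v(27, 11) + L(F(-2))) = √(-135 - 93*(-4/(3 - 2))) = √(-135 - 93/((½)*(-½)*1)) = √(-135 - 93/(-¼)) = √(-135 - 93*(-4)) = √(-135 + 372) = √237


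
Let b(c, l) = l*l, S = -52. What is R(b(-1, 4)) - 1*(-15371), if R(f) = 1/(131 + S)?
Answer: 1214310/79 ≈ 15371.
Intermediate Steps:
b(c, l) = l²
R(f) = 1/79 (R(f) = 1/(131 - 52) = 1/79)
R(b(-1, 4)) - 1*(-15371) = 1/79 - 1*(-15371) = 1/79 + 15371 = 1214310/79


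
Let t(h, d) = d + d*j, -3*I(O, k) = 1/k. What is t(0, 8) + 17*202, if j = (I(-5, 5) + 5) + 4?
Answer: 52702/15 ≈ 3513.5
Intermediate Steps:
I(O, k) = -1/(3*k)
j = 134/15 (j = (-⅓/5 + 5) + 4 = (-⅓*⅕ + 5) + 4 = (-1/15 + 5) + 4 = 74/15 + 4 = 134/15 ≈ 8.9333)
t(h, d) = 149*d/15 (t(h, d) = d + d*(134/15) = d + 134*d/15 = 149*d/15)
t(0, 8) + 17*202 = (149/15)*8 + 17*202 = 1192/15 + 3434 = 52702/15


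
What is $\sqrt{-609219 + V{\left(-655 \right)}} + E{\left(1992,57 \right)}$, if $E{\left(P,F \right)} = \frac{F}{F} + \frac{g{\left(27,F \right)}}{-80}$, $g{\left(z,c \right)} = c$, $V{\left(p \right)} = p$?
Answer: $\frac{23}{80} + i \sqrt{609874} \approx 0.2875 + 780.94 i$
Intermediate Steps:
$E{\left(P,F \right)} = 1 - \frac{F}{80}$ ($E{\left(P,F \right)} = \frac{F}{F} + \frac{F}{-80} = 1 + F \left(- \frac{1}{80}\right) = 1 - \frac{F}{80}$)
$\sqrt{-609219 + V{\left(-655 \right)}} + E{\left(1992,57 \right)} = \sqrt{-609219 - 655} + \left(1 - \frac{57}{80}\right) = \sqrt{-609874} + \left(1 - \frac{57}{80}\right) = i \sqrt{609874} + \frac{23}{80} = \frac{23}{80} + i \sqrt{609874}$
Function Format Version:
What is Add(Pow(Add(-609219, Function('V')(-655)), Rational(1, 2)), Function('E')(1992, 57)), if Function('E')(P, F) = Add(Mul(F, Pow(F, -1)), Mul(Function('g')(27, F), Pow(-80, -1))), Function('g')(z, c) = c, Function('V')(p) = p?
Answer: Add(Rational(23, 80), Mul(I, Pow(609874, Rational(1, 2)))) ≈ Add(0.28750, Mul(780.94, I))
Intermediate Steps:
Function('E')(P, F) = Add(1, Mul(Rational(-1, 80), F)) (Function('E')(P, F) = Add(Mul(F, Pow(F, -1)), Mul(F, Pow(-80, -1))) = Add(1, Mul(F, Rational(-1, 80))) = Add(1, Mul(Rational(-1, 80), F)))
Add(Pow(Add(-609219, Function('V')(-655)), Rational(1, 2)), Function('E')(1992, 57)) = Add(Pow(Add(-609219, -655), Rational(1, 2)), Add(1, Mul(Rational(-1, 80), 57))) = Add(Pow(-609874, Rational(1, 2)), Add(1, Rational(-57, 80))) = Add(Mul(I, Pow(609874, Rational(1, 2))), Rational(23, 80)) = Add(Rational(23, 80), Mul(I, Pow(609874, Rational(1, 2))))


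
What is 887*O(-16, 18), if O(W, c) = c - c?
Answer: 0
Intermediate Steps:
O(W, c) = 0
887*O(-16, 18) = 887*0 = 0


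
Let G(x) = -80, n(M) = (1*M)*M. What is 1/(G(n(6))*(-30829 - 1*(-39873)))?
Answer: -1/723520 ≈ -1.3821e-6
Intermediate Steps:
n(M) = M² (n(M) = M*M = M²)
1/(G(n(6))*(-30829 - 1*(-39873))) = 1/((-80)*(-30829 - 1*(-39873))) = -1/(80*(-30829 + 39873)) = -1/80/9044 = -1/80*1/9044 = -1/723520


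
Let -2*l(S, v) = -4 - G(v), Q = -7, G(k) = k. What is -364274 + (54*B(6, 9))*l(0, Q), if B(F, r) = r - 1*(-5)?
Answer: -365408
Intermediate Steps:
B(F, r) = 5 + r (B(F, r) = r + 5 = 5 + r)
l(S, v) = 2 + v/2 (l(S, v) = -(-4 - v)/2 = 2 + v/2)
-364274 + (54*B(6, 9))*l(0, Q) = -364274 + (54*(5 + 9))*(2 + (½)*(-7)) = -364274 + (54*14)*(2 - 7/2) = -364274 + 756*(-3/2) = -364274 - 1134 = -365408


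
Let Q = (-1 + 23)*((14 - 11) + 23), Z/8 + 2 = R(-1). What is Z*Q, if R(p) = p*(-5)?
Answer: 13728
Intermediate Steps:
R(p) = -5*p
Z = 24 (Z = -16 + 8*(-5*(-1)) = -16 + 8*5 = -16 + 40 = 24)
Q = 572 (Q = 22*(3 + 23) = 22*26 = 572)
Z*Q = 24*572 = 13728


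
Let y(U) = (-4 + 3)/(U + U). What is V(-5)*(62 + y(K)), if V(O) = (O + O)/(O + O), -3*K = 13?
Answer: 1615/26 ≈ 62.115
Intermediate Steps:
K = -13/3 (K = -⅓*13 = -13/3 ≈ -4.3333)
V(O) = 1 (V(O) = (2*O)/((2*O)) = (2*O)*(1/(2*O)) = 1)
y(U) = -1/(2*U)
V(-5)*(62 + y(K)) = 1*(62 - 1/(2*(-13/3))) = 1*(62 - ½*(-3/13)) = 1*(62 + 3/26) = 1*(1615/26) = 1615/26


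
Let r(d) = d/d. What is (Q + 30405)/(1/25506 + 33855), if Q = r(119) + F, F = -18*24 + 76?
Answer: 766455300/863505631 ≈ 0.88761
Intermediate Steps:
F = -356 (F = -432 + 76 = -356)
r(d) = 1
Q = -355 (Q = 1 - 356 = -355)
(Q + 30405)/(1/25506 + 33855) = (-355 + 30405)/(1/25506 + 33855) = 30050/(1/25506 + 33855) = 30050/(863505631/25506) = 30050*(25506/863505631) = 766455300/863505631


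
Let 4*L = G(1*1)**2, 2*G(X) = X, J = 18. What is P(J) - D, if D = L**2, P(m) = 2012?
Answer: 515071/256 ≈ 2012.0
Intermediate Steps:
G(X) = X/2
L = 1/16 (L = ((1*1)/2)**2/4 = ((1/2)*1)**2/4 = (1/2)**2/4 = (1/4)*(1/4) = 1/16 ≈ 0.062500)
D = 1/256 (D = (1/16)**2 = 1/256 ≈ 0.0039063)
P(J) - D = 2012 - 1*1/256 = 2012 - 1/256 = 515071/256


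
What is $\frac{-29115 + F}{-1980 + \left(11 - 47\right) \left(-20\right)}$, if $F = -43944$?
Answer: $\frac{3479}{60} \approx 57.983$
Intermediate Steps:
$\frac{-29115 + F}{-1980 + \left(11 - 47\right) \left(-20\right)} = \frac{-29115 - 43944}{-1980 + \left(11 - 47\right) \left(-20\right)} = - \frac{73059}{-1980 - -720} = - \frac{73059}{-1980 + 720} = - \frac{73059}{-1260} = \left(-73059\right) \left(- \frac{1}{1260}\right) = \frac{3479}{60}$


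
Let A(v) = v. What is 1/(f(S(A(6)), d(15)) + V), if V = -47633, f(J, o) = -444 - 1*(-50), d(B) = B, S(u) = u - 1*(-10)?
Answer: -1/48027 ≈ -2.0822e-5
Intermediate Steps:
S(u) = 10 + u (S(u) = u + 10 = 10 + u)
f(J, o) = -394 (f(J, o) = -444 + 50 = -394)
1/(f(S(A(6)), d(15)) + V) = 1/(-394 - 47633) = 1/(-48027) = -1/48027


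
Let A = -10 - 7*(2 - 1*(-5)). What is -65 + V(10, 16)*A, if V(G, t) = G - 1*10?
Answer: -65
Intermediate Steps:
V(G, t) = -10 + G (V(G, t) = G - 10 = -10 + G)
A = -59 (A = -10 - 7*(2 + 5) = -10 - 7*7 = -10 - 49 = -59)
-65 + V(10, 16)*A = -65 + (-10 + 10)*(-59) = -65 + 0*(-59) = -65 + 0 = -65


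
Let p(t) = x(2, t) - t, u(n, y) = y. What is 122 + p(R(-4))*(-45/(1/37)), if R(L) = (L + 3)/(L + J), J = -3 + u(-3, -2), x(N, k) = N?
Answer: -3023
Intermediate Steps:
J = -5 (J = -3 - 2 = -5)
R(L) = (3 + L)/(-5 + L) (R(L) = (L + 3)/(L - 5) = (3 + L)/(-5 + L))
p(t) = 2 - t
122 + p(R(-4))*(-45/(1/37)) = 122 + (2 - (3 - 4)/(-5 - 4))*(-45/(1/37)) = 122 + (2 - (-1)/(-9))*(-45/1/37) = 122 + (2 - (-1)*(-1)/9)*(-45*37) = 122 + (2 - 1*⅑)*(-1665) = 122 + (2 - ⅑)*(-1665) = 122 + (17/9)*(-1665) = 122 - 3145 = -3023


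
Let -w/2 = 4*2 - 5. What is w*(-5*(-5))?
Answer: -150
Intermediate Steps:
w = -6 (w = -2*(4*2 - 5) = -2*(8 - 5) = -2*3 = -6)
w*(-5*(-5)) = -(-30)*(-5) = -6*25 = -150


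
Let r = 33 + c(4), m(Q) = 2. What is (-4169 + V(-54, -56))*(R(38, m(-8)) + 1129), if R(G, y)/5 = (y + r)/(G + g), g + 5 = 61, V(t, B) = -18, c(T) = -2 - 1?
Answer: -222509741/47 ≈ -4.7342e+6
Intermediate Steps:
c(T) = -3
g = 56 (g = -5 + 61 = 56)
r = 30 (r = 33 - 3 = 30)
R(G, y) = 5*(30 + y)/(56 + G) (R(G, y) = 5*((y + 30)/(G + 56)) = 5*((30 + y)/(56 + G)) = 5*(30 + y)/(56 + G))
(-4169 + V(-54, -56))*(R(38, m(-8)) + 1129) = (-4169 - 18)*(5*(30 + 2)/(56 + 38) + 1129) = -4187*(5*32/94 + 1129) = -4187*(5*(1/94)*32 + 1129) = -4187*(80/47 + 1129) = -4187*53143/47 = -222509741/47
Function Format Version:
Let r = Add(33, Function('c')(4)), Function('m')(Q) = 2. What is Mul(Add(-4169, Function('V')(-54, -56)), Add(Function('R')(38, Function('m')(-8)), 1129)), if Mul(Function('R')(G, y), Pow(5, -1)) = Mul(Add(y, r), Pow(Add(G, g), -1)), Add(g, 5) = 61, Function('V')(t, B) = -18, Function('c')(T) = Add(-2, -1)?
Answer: Rational(-222509741, 47) ≈ -4.7342e+6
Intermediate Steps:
Function('c')(T) = -3
g = 56 (g = Add(-5, 61) = 56)
r = 30 (r = Add(33, -3) = 30)
Function('R')(G, y) = Mul(5, Pow(Add(56, G), -1), Add(30, y)) (Function('R')(G, y) = Mul(5, Mul(Add(y, 30), Pow(Add(G, 56), -1))) = Mul(5, Mul(Add(30, y), Pow(Add(56, G), -1))) = Mul(5, Mul(Pow(Add(56, G), -1), Add(30, y))) = Mul(5, Pow(Add(56, G), -1), Add(30, y)))
Mul(Add(-4169, Function('V')(-54, -56)), Add(Function('R')(38, Function('m')(-8)), 1129)) = Mul(Add(-4169, -18), Add(Mul(5, Pow(Add(56, 38), -1), Add(30, 2)), 1129)) = Mul(-4187, Add(Mul(5, Pow(94, -1), 32), 1129)) = Mul(-4187, Add(Mul(5, Rational(1, 94), 32), 1129)) = Mul(-4187, Add(Rational(80, 47), 1129)) = Mul(-4187, Rational(53143, 47)) = Rational(-222509741, 47)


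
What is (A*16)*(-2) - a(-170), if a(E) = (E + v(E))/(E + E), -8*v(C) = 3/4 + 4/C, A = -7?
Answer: 206692553/924800 ≈ 223.50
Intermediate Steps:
v(C) = -3/32 - 1/(2*C) (v(C) = -(3/4 + 4/C)/8 = -3/32 - 1/(2*C))
a(E) = (E + (-16 - 3*E)/(32*E))/(2*E) (a(E) = (E + (-16 - 3*E)/(32*E))/(E + E) = (E + (-16 - 3*E)/(32*E))/((2*E)) = (E + (-16 - 3*E)/(32*E))*(1/(2*E)) = (E + (-16 - 3*E)/(32*E))/(2*E))
(A*16)*(-2) - a(-170) = -7*16*(-2) - (-16 - 3*(-170) + 32*(-170)**2)/(64*(-170)**2) = -112*(-2) - (-16 + 510 + 32*28900)/(64*28900) = 224 - (-16 + 510 + 924800)/(64*28900) = 224 - 925294/(64*28900) = 224 - 1*462647/924800 = 224 - 462647/924800 = 206692553/924800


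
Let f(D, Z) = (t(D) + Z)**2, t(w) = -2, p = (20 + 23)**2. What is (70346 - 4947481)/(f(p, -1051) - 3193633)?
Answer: 4877135/2084824 ≈ 2.3394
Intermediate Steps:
p = 1849 (p = 43**2 = 1849)
f(D, Z) = (-2 + Z)**2
(70346 - 4947481)/(f(p, -1051) - 3193633) = (70346 - 4947481)/((-2 - 1051)**2 - 3193633) = -4877135/((-1053)**2 - 3193633) = -4877135/(1108809 - 3193633) = -4877135/(-2084824) = -4877135*(-1/2084824) = 4877135/2084824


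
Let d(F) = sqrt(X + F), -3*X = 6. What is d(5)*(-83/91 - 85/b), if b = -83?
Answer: 846*sqrt(3)/7553 ≈ 0.19400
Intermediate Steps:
X = -2 (X = -1/3*6 = -2)
d(F) = sqrt(-2 + F)
d(5)*(-83/91 - 85/b) = sqrt(-2 + 5)*(-83/91 - 85/(-83)) = sqrt(3)*(-83*1/91 - 85*(-1/83)) = sqrt(3)*(-83/91 + 85/83) = sqrt(3)*(846/7553) = 846*sqrt(3)/7553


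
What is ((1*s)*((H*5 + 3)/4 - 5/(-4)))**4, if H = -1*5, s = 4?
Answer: 83521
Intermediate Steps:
H = -5
((1*s)*((H*5 + 3)/4 - 5/(-4)))**4 = ((1*4)*((-5*5 + 3)/4 - 5/(-4)))**4 = (4*((-25 + 3)*(1/4) - 5*(-1/4)))**4 = (4*(-22*1/4 + 5/4))**4 = (4*(-11/2 + 5/4))**4 = (4*(-17/4))**4 = (-17)**4 = 83521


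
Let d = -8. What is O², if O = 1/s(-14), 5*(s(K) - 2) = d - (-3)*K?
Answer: 1/64 ≈ 0.015625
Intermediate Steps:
s(K) = ⅖ + 3*K/5 (s(K) = 2 + (-8 - (-3)*K)/5 = 2 + (-8 + 3*K)/5 = 2 + (-8/5 + 3*K/5) = ⅖ + 3*K/5)
O = -⅛ (O = 1/(⅖ + (⅗)*(-14)) = 1/(⅖ - 42/5) = 1/(-8) = -⅛ ≈ -0.12500)
O² = (-⅛)² = 1/64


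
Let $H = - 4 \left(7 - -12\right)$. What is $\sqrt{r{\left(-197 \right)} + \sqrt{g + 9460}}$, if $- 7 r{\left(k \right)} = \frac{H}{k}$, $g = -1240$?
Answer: $\frac{\sqrt{-104804 + 3803282 \sqrt{2055}}}{1379} \approx 9.5189$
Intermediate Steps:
$H = -76$ ($H = - 4 \left(7 + 12\right) = \left(-4\right) 19 = -76$)
$r{\left(k \right)} = \frac{76}{7 k}$ ($r{\left(k \right)} = - \frac{\left(-76\right) \frac{1}{k}}{7} = \frac{76}{7 k}$)
$\sqrt{r{\left(-197 \right)} + \sqrt{g + 9460}} = \sqrt{\frac{76}{7 \left(-197\right)} + \sqrt{-1240 + 9460}} = \sqrt{\frac{76}{7} \left(- \frac{1}{197}\right) + \sqrt{8220}} = \sqrt{- \frac{76}{1379} + 2 \sqrt{2055}}$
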